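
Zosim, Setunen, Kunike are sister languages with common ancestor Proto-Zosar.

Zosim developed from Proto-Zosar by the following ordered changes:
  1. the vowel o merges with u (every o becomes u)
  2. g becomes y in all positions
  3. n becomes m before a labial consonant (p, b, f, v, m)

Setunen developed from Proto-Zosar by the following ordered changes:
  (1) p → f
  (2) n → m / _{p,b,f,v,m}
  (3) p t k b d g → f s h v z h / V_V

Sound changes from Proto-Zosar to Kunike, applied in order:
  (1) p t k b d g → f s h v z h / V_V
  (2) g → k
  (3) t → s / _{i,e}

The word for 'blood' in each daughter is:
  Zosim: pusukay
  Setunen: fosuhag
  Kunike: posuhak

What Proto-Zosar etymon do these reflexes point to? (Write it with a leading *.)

Position 7: Zosim has y, Setunen has g, Kunike has k. Setunen preserves g here (none of its changes turn any other segment into g), so the proto-segment is *g.
Position 1: Zosim has p, Setunen has f, Kunike has p. Zosim preserves p here (none of its changes turn any other segment into p), so the proto-segment is *p.
This points to *posukag. Verify forward in each daughter:
Zosim: *posukag
  posukag → pusukag   [vowel merger]
  pusukag → pusukay   [unconditioned shift]
  pusukay (rule 3 does not apply)
  giving Zosim pusukay.
Setunen: *posukag > fosukag > fosuhag  (by unconditioned shift, intervocalic lenition)
Kunike: *posukag > posuhag > posuhak  (by intervocalic lenition, unconditioned shift)
Only *posukag yields all of Zosim pusukay, Setunen fosuhag, Kunike posuhak.

*posukag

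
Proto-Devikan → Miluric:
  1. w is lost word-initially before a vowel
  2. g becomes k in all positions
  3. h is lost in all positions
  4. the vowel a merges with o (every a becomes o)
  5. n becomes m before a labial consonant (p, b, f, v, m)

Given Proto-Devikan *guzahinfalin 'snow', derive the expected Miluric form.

Miluric: *guzahinfalin
  guzahinfalin (rule 1 does not apply)
  guzahinfalin → kuzahinfalin   [unconditioned shift]
  kuzahinfalin → kuzainfalin   [h-loss]
  kuzainfalin → kuzoinfolin   [vowel merger]
  kuzoinfolin → kuzoimfolin   [nasal place assimilation]
  giving Miluric kuzoimfolin.

kuzoimfolin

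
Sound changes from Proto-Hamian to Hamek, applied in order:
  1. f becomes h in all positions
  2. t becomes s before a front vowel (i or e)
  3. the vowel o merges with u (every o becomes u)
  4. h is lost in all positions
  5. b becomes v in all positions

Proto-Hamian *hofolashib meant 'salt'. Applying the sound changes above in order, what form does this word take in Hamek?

uulasiv

Hamek: *hofolashib > hoholashib > huhulashib > uulasib > uulasiv  (by unconditioned shift, vowel merger, h-loss, unconditioned shift)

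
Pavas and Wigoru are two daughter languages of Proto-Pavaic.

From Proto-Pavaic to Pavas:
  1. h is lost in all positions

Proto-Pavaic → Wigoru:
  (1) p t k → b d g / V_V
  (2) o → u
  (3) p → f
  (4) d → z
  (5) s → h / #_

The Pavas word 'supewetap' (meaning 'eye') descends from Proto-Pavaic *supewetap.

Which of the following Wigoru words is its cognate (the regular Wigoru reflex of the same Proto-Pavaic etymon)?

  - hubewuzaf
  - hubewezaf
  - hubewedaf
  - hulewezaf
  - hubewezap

Wigoru: *supewetap > subewedap > subewedaf > subewezaf > hubewezaf  (by intervocalic voicing, unconditioned shift, unconditioned shift, debuccalisation)
The other candidates each miss or misapply at least one Wigoru change.

hubewezaf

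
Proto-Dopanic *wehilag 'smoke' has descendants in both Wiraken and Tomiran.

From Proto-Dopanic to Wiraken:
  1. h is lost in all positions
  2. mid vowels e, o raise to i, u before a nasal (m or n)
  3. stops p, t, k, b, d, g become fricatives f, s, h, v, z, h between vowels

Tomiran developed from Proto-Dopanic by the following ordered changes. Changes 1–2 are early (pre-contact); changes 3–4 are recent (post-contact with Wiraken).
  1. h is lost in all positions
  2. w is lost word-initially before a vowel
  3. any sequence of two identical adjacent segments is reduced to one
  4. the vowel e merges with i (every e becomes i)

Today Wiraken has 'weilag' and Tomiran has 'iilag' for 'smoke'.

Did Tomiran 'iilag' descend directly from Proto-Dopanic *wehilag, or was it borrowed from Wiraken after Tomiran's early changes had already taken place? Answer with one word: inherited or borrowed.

inherited

If inherited, *wehilag would pass through all of Tomiran's changes:
Tomiran: start from *wehilag.
  rule 1 (h-loss): wehilag → weilag
  rule 2 (glide loss): weilag → eilag
  rule 3: no change — eilag
  rule 4 (vowel merger): eilag → iilag
  ⇒ Tomiran iilag
If borrowed from Wiraken 'weilag' after the early changes, it would undergo only the recent ones:
  rule 3 (degemination): no change (weilag)
  rule 4 (vowel merger): weilag → wiilag
  ⇒ as a loan: wiilag
Tomiran 'iilag' matches the inherited outcome exactly, so it is an inherited cognate, not a loan.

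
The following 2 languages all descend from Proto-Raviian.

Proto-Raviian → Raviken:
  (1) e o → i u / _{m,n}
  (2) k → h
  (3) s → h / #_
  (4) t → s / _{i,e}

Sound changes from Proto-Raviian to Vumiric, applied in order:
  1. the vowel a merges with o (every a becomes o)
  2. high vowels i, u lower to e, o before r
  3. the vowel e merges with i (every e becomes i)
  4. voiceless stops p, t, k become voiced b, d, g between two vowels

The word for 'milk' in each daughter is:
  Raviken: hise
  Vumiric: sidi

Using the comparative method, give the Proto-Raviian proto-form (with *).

Position 4: Raviken has e, Vumiric has i. Raviken preserves e here (none of its changes turn any other segment into e), so the proto-segment is *e.
Position 1: Raviken has h, Vumiric has s. Vumiric preserves s here (none of its changes turn any other segment into s), so the proto-segment is *s.
Verify the candidate proto-form against each daughter:
Raviken: *site > hite > hise  (by debuccalisation, palatalisation)
Vumiric: start from *site.
  rule 1: no change — site
  rule 2: no change — site
  rule 3 (vowel merger): site → siti
  rule 4 (intervocalic voicing): siti → sidi
  ⇒ Vumiric sidi
No other proto-form is consistent with every reflex, so the reconstruction is *site.

*site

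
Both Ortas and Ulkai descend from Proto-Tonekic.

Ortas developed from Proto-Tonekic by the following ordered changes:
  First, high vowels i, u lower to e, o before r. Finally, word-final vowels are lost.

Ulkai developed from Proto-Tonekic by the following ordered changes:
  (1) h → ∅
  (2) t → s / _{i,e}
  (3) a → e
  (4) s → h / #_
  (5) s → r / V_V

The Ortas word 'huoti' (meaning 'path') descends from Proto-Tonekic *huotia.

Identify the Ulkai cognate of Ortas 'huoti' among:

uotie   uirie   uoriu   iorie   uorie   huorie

Ulkai: start from *huotia.
  rule 1 (h-loss): huotia → uotia
  rule 2 (palatalisation): uotia → uosia
  rule 3 (vowel merger): uosia → uosie
  rule 4: no change — uosie
  rule 5 (rhotacism): uosie → uorie
  ⇒ Ulkai uorie
Only 'uorie' matches the regular Ulkai development of *huotia.

uorie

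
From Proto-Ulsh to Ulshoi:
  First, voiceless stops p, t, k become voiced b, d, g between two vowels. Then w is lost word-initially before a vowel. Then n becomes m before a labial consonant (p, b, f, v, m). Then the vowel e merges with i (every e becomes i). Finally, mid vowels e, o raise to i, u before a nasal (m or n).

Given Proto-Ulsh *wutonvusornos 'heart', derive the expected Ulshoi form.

Ulshoi: *wutonvusornos > wudonvusornos > udonvusornos > udomvusornos > udumvusornos  (by intervocalic voicing, glide loss, nasal place assimilation, pre-nasal raising)

udumvusornos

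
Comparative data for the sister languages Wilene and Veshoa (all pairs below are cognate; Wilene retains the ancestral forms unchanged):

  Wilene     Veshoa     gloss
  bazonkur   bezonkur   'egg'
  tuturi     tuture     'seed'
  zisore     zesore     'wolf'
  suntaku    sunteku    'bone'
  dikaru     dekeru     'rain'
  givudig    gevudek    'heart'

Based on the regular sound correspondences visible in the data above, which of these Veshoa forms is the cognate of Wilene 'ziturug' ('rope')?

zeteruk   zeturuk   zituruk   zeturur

zeturuk

zisore ~ zesore, dikaru ~ dekeru — Wilene i corresponds to Veshoa e after a consonant, before a consonant other than r, m, n, p, b, f, v.
givudig ~ gevudek — Wilene g corresponds to Veshoa k word-finally.
Applying these to Wilene 'ziturug':
  ziturug → zeturug   (i→e after a consonant, before a consonant other than r, m, n, p, b, f, v)
  zeturug → zeturuk   (g→k word-finally)
So the Veshoa cognate is 'zeturuk'.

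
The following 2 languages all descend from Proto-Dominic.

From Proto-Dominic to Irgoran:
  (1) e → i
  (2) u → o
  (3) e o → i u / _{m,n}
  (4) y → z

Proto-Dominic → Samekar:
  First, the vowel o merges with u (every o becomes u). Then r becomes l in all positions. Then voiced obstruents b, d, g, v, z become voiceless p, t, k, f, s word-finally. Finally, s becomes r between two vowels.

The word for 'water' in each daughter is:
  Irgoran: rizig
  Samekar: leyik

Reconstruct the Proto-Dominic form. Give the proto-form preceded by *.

*reyig

Position 2: Irgoran has i, Samekar has e. Samekar preserves e here (none of its changes turn any other segment into e), so the proto-segment is *e.
Position 3: Irgoran has z, Samekar has y. Samekar preserves y here (none of its changes turn any other segment into y), so the proto-segment is *y.
This points to *reyig. Verify forward in each daughter:
Irgoran: *reyig
  reyig → riyig   [vowel merger]
  riyig (rule 2 does not apply)
  riyig (rule 3 does not apply)
  riyig → rizig   [unconditioned shift]
  giving Irgoran rizig.
Samekar: *reyig > leyig > leyik  (by unconditioned shift, final devoicing)
Only *reyig yields all of Irgoran rizig, Samekar leyik.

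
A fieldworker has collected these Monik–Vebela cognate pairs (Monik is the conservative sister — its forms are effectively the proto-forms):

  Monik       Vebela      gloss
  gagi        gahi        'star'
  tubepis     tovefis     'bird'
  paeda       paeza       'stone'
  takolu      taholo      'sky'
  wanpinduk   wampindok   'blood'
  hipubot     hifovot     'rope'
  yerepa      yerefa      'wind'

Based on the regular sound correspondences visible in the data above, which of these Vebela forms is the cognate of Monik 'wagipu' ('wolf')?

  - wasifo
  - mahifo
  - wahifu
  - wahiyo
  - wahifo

gagi ~ gahi — Monik g corresponds to Vebela h between vowels (before a front vowel).
hipubot ~ hifovot — Monik p corresponds to Vebela f between vowels (before a back vowel).
takolu ~ taholo — Monik u corresponds to Vebela o word-finally.
Applying these to Monik 'wagipu':
  wagipu → wahipu   (g→h between vowels (before a front vowel))
  wahipu → wahifu   (p→f between vowels (before a back vowel))
  wahifu → wahifo   (u→o word-finally)
So the Vebela cognate is 'wahifo'.

wahifo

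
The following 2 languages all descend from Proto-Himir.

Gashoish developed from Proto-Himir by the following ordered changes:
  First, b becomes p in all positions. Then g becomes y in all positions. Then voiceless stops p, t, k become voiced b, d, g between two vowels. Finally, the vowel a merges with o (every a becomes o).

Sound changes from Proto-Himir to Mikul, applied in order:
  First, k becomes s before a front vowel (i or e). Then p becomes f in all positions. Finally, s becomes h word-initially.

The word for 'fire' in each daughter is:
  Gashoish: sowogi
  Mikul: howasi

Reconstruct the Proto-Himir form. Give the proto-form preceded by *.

*sowaki

Position 1: Gashoish has s, Mikul has h. Gashoish preserves s here (none of its changes turn any other segment into s), so the proto-segment is *s.
Position 5: Gashoish has g, Mikul has s. In Gashoish, g can only continue *k, so the proto-segment is *k.
Position 4: Gashoish has o, Mikul has a. Mikul preserves a here (none of its changes turn any other segment into a), so the proto-segment is *a.
This points to *sowaki. Verify forward in each daughter:
Gashoish: start from *sowaki.
  rule 1: no change — sowaki
  rule 2: no change — sowaki
  rule 3 (intervocalic voicing): sowaki → sowagi
  rule 4 (vowel merger): sowagi → sowogi
  ⇒ Gashoish sowogi
Mikul: *sowaki
  sowaki → sowasi   [palatalisation]
  sowasi (rule 2 does not apply)
  sowasi → howasi   [debuccalisation]
  giving Mikul howasi.
No other proto-form is consistent with every reflex, so the reconstruction is *sowaki.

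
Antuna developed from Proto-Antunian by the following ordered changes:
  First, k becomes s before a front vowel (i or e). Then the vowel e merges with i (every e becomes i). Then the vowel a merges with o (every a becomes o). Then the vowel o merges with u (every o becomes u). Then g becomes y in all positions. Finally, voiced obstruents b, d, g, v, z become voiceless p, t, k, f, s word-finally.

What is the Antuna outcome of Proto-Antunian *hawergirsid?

Antuna: *hawergirsid > hawirgirsid > howirgirsid > huwirgirsid > huwiryirsid > huwiryirsit  (by vowel merger, vowel merger, vowel merger, unconditioned shift, final devoicing)

huwiryirsit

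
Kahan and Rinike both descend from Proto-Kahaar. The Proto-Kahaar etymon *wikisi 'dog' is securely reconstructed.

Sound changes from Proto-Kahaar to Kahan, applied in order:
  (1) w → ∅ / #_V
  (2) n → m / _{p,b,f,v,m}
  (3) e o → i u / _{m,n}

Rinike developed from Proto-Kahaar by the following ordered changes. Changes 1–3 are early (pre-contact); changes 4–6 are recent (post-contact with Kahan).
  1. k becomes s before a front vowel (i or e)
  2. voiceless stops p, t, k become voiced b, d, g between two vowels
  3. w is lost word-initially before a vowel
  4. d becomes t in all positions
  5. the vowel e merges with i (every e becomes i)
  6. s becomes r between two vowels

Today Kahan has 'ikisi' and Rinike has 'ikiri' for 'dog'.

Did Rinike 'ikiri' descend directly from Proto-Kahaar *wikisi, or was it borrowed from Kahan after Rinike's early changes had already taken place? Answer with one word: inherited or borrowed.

If inherited, *wikisi would pass through all of Rinike's changes:
Rinike: *wikisi > wisisi > isisi > iriri  (by palatalisation, glide loss, rhotacism)
If borrowed from Kahan 'ikisi' after the early changes, it would undergo only the recent ones:
  rule 4 (unconditioned shift): no change (ikisi)
  rule 5 (vowel merger): no change (ikisi)
  rule 6 (rhotacism): ikisi → ikiri
  ⇒ as a loan: ikiri
Rinike 'ikiri' matches the loan outcome 'ikiri', not the inherited 'iriri' — it skipped the early Rinike changes, so it was borrowed from Kahan.

borrowed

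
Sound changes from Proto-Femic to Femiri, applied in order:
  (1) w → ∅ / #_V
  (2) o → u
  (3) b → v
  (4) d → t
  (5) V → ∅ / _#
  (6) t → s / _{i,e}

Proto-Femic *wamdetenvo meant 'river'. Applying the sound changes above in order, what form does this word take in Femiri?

amsesenv

Femiri: *wamdetenvo
  wamdetenvo → amdetenvo   [glide loss]
  amdetenvo → amdetenvu   [vowel merger]
  amdetenvu (rule 3 does not apply)
  amdetenvu → amtetenvu   [unconditioned shift]
  amtetenvu → amtetenv   [apocope]
  amtetenv → amsesenv   [palatalisation]
  giving Femiri amsesenv.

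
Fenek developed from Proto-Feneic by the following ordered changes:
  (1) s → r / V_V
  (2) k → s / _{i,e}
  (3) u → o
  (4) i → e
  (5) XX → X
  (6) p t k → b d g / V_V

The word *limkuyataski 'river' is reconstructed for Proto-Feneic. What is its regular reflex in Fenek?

lemkoyadase

Fenek: *limkuyataski
  limkuyataski (rule 1 does not apply)
  limkuyataski → limkuyatassi   [palatalisation]
  limkuyatassi → limkoyatassi   [vowel merger]
  limkoyatassi → lemkoyatasse   [vowel merger]
  lemkoyatasse → lemkoyatase   [degemination]
  lemkoyatase → lemkoyadase   [intervocalic voicing]
  giving Fenek lemkoyadase.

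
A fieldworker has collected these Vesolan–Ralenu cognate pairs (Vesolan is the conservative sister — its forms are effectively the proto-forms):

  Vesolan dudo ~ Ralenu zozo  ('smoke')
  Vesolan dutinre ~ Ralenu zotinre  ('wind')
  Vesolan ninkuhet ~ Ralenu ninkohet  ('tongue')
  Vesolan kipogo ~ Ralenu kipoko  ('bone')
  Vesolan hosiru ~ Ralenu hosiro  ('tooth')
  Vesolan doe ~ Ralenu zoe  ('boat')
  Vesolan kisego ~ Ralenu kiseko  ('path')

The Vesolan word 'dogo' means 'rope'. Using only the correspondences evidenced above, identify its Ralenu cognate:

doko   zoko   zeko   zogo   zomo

doe ~ zoe — Vesolan d corresponds to Ralenu z word-initially before a back vowel.
kipogo ~ kipoko, kisego ~ kiseko — Vesolan g corresponds to Ralenu k between vowels (before a back vowel).
Applying these to Vesolan 'dogo':
  dogo → zogo   (d→z word-initially before a back vowel)
  zogo → zoko   (g→k between vowels (before a back vowel))
So the Ralenu cognate is 'zoko'.

zoko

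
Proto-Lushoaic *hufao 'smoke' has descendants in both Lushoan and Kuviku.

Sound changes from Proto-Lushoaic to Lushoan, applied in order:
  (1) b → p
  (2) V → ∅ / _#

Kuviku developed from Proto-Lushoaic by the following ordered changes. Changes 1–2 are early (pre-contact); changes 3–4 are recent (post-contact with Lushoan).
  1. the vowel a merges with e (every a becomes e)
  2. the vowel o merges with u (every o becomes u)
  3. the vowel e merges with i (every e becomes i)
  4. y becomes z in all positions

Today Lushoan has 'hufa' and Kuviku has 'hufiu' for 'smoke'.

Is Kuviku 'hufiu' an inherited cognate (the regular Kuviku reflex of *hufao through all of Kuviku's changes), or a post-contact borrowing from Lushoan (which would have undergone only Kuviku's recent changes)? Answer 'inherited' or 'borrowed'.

inherited

If inherited, *hufao would pass through all of Kuviku's changes:
Kuviku: *hufao > hufeo > hufeu > hufiu  (by vowel merger, vowel merger, vowel merger)
If borrowed from Lushoan 'hufa' after the early changes, it would undergo only the recent ones:
  rule 3 (vowel merger): no change (hufa)
  rule 4 (unconditioned shift): no change (hufa)
  ⇒ as a loan: hufa
Kuviku 'hufiu' matches the inherited outcome exactly, so it is an inherited cognate, not a loan.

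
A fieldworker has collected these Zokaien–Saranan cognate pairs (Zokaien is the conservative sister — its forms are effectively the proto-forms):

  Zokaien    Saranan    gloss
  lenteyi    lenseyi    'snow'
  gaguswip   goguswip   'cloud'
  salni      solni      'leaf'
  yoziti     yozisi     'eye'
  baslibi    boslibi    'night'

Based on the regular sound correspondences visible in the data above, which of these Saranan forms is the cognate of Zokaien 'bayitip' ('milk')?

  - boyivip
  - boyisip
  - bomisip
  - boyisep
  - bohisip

gaguswip ~ goguswip, salni ~ solni — Zokaien a corresponds to Saranan o after a consonant, before a consonant other than r, m, n, p, b, f, v.
yoziti ~ yozisi — Zokaien t corresponds to Saranan s between vowels (before a front vowel).
Applying these to Zokaien 'bayitip':
  bayitip → boyitip   (a→o after a consonant, before a consonant other than r, m, n, p, b, f, v)
  boyitip → boyisip   (t→s between vowels (before a front vowel))
So the Saranan cognate is 'boyisip'.

boyisip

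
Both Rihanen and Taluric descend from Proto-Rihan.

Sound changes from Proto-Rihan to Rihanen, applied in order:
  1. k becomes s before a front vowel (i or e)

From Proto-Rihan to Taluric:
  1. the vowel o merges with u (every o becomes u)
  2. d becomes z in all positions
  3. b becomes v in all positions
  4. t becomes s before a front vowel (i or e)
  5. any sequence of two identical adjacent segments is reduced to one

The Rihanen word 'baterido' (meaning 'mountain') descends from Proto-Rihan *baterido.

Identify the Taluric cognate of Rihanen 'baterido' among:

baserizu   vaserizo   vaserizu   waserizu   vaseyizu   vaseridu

Taluric: *baterido
  baterido → bateridu   [vowel merger]
  bateridu → baterizu   [unconditioned shift]
  baterizu → vaterizu   [unconditioned shift]
  vaterizu → vaserizu   [palatalisation]
  vaserizu (rule 5 does not apply)
  giving Taluric vaserizu.

vaserizu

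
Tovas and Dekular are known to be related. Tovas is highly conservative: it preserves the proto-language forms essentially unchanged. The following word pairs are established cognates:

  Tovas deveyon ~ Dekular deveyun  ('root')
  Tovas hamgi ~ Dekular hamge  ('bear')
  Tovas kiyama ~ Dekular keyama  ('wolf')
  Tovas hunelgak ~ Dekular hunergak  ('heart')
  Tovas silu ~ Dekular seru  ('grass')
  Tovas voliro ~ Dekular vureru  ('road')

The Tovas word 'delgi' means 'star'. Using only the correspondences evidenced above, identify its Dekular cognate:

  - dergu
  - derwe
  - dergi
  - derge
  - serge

hunelgak ~ hunergak — Tovas l corresponds to Dekular r after a vowel, before a consonant other than r, m, n, p, b, f, v.
hamgi ~ hamge — Tovas i corresponds to Dekular e word-finally.
Applying these to Tovas 'delgi':
  delgi → dergi   (l→r after a vowel, before a consonant other than r, m, n, p, b, f, v)
  dergi → derge   (i→e word-finally)
So the Dekular cognate is 'derge'.

derge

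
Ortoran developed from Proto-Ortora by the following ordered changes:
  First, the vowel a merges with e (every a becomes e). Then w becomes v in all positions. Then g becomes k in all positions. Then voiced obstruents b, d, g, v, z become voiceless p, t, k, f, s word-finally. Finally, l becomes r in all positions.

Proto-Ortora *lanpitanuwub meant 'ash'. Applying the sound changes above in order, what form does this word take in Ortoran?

Ortoran: *lanpitanuwub > lenpitenuwub > lenpitenuvub > lenpitenuvup > renpitenuvup  (by vowel merger, unconditioned shift, final devoicing, unconditioned shift)

renpitenuvup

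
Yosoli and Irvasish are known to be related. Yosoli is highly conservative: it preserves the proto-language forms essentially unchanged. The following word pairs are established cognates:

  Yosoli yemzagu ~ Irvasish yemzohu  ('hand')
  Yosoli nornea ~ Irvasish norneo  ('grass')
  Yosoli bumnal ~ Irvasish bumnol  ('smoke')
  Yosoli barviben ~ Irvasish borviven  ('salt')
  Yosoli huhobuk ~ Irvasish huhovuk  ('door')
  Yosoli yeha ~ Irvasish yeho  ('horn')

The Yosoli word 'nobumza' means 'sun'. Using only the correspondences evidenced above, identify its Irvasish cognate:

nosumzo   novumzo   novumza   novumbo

novumzo

huhobuk ~ huhovuk — Yosoli b corresponds to Irvasish v between vowels (before a back vowel).
yeha ~ yeho — Yosoli a corresponds to Irvasish o word-finally.
Applying these to Yosoli 'nobumza':
  nobumza → novumza   (b→v between vowels (before a back vowel))
  novumza → novumzo   (a→o word-finally)
So the Irvasish cognate is 'novumzo'.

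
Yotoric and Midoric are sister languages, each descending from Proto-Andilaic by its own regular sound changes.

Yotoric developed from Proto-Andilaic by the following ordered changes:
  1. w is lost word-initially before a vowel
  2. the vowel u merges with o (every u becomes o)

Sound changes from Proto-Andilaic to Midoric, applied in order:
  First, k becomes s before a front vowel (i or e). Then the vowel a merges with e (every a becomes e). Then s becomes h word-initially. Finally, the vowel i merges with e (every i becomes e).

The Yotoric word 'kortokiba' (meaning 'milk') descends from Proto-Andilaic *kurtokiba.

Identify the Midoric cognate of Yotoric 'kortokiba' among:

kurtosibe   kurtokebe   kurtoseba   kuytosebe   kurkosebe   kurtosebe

Midoric: *kurtokiba > kurtosiba > kurtosibe > kurtosebe  (by palatalisation, vowel merger, vowel merger)
Among the options, 'kurtosebe' alone shows every Midoric change applied in order.

kurtosebe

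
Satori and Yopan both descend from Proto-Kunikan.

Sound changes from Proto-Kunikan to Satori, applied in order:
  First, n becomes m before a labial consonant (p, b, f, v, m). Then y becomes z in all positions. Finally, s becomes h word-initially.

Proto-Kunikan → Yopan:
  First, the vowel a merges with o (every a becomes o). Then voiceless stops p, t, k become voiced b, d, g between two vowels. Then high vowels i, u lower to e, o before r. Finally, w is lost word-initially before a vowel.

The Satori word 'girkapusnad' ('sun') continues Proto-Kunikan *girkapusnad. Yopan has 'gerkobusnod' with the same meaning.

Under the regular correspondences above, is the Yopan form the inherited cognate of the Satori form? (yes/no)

Derive the expected Yopan reflex of *girkapusnad:
Yopan: *girkapusnad > girkopusnod > girkobusnod > gerkobusnod  (by vowel merger, intervocalic voicing, pre-rhotic lowering)
Yopan 'gerkobusnod' matches the regular reflex exactly, so the pair is cognate.

yes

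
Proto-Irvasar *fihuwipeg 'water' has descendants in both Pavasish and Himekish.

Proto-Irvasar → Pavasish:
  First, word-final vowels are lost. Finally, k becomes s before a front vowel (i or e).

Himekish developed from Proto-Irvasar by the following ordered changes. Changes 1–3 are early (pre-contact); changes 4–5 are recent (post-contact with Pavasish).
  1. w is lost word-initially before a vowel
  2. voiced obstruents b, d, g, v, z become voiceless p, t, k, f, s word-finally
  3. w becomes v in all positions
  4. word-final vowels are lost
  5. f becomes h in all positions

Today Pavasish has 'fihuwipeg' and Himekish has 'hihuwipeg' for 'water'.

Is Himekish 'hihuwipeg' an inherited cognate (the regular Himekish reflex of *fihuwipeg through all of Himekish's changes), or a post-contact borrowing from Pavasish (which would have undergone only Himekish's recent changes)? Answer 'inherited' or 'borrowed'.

If inherited, *fihuwipeg would pass through all of Himekish's changes:
Himekish: *fihuwipeg > fihuwipek > fihuvipek > hihuvipek  (by final devoicing, unconditioned shift, unconditioned shift)
If borrowed from Pavasish 'fihuwipeg' after the early changes, it would undergo only the recent ones:
  rule 4 (apocope): no change (fihuwipeg)
  rule 5 (unconditioned shift): fihuwipeg → hihuwipeg
  ⇒ as a loan: hihuwipeg
Himekish 'hihuwipeg' matches the loan outcome 'hihuwipeg', not the inherited 'hihuvipek' — it skipped the early Himekish changes, so it was borrowed from Pavasish.

borrowed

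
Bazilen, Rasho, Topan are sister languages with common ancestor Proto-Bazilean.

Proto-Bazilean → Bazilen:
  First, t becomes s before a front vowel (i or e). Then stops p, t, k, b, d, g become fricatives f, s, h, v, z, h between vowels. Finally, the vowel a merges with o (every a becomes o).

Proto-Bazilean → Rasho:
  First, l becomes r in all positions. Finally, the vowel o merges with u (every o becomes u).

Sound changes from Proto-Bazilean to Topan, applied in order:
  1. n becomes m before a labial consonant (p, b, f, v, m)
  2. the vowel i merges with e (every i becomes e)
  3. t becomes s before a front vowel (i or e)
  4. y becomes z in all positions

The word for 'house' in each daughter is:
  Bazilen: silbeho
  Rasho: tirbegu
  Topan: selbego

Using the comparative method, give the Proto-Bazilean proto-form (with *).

*tilbego

Position 2: Bazilen has i, Rasho has i, Topan has e. Bazilen preserves i here (none of its changes turn any other segment into i), so the proto-segment is *i.
Position 7: Bazilen has o, Rasho has u, Topan has o. Topan preserves o here (none of its changes turn any other segment into o), so the proto-segment is *o.
This points to *tilbego. Verify forward in each daughter:
Bazilen: *tilbego > silbego > silbeho  (by palatalisation, intervocalic lenition)
Rasho: start from *tilbego.
  rule 1 (unconditioned shift): tilbego → tirbego
  rule 2 (vowel merger): tirbego → tirbegu
  ⇒ Rasho tirbegu
Topan: *tilbego > telbego > selbego  (by vowel merger, palatalisation)
*tilbego is the unique common source.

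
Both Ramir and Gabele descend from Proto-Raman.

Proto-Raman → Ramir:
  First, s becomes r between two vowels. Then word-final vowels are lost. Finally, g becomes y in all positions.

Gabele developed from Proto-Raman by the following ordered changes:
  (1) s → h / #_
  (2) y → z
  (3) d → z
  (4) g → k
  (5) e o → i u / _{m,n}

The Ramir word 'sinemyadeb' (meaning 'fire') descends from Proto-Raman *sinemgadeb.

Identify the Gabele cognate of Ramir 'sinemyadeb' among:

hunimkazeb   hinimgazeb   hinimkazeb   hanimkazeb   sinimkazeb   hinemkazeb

hinimkazeb

Gabele: start from *sinemgadeb.
  rule 1 (debuccalisation): sinemgadeb → hinemgadeb
  rule 2: no change — hinemgadeb
  rule 3 (unconditioned shift): hinemgadeb → hinemgazeb
  rule 4 (unconditioned shift): hinemgazeb → hinemkazeb
  rule 5 (pre-nasal raising): hinemkazeb → hinimkazeb
  ⇒ Gabele hinimkazeb
The other candidates each miss or misapply at least one Gabele change.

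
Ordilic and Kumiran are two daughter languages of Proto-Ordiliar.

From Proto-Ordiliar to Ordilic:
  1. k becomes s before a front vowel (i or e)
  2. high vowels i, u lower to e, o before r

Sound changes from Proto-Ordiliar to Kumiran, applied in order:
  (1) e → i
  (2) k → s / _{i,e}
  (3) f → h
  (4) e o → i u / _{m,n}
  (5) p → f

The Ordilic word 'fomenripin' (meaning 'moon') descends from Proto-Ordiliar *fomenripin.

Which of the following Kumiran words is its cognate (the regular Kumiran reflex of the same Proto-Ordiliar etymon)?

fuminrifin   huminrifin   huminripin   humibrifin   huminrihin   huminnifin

huminrifin

Kumiran: *fomenripin > fominripin > hominripin > huminripin > huminrifin  (by vowel merger, unconditioned shift, pre-nasal raising, unconditioned shift)
The other candidates each miss or misapply at least one Kumiran change.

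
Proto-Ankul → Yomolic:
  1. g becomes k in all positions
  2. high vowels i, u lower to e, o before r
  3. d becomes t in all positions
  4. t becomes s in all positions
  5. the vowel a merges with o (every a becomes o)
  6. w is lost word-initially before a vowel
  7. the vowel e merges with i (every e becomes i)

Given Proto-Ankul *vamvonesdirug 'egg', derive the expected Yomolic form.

vomvonissiruk

Yomolic: *vamvonesdirug
  vamvonesdirug → vamvonesdiruk   [unconditioned shift]
  vamvonesdiruk → vamvonesderuk   [pre-rhotic lowering]
  vamvonesderuk → vamvonesteruk   [unconditioned shift]
  vamvonesteruk → vamvonesseruk   [unconditioned shift]
  vamvonesseruk → vomvonesseruk   [vowel merger]
  vomvonesseruk (rule 6 does not apply)
  vomvonesseruk → vomvonissiruk   [vowel merger]
  giving Yomolic vomvonissiruk.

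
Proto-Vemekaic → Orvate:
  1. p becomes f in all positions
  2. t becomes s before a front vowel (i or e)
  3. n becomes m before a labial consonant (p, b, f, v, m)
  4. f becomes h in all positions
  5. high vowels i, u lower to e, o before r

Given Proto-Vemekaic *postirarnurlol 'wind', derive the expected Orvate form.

hosserarnorlol

Orvate: *postirarnurlol > fostirarnurlol > fossirarnurlol > hossirarnurlol > hosserarnorlol  (by unconditioned shift, palatalisation, unconditioned shift, pre-rhotic lowering)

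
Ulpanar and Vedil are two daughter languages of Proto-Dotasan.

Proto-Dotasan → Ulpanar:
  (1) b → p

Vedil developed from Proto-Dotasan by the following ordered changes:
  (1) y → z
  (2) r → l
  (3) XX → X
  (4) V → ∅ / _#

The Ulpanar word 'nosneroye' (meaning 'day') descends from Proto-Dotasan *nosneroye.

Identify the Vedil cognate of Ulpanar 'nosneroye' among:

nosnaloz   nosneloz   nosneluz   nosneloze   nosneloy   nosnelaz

Vedil: *nosneroye
  nosneroye → nosneroze   [unconditioned shift]
  nosneroze → nosneloze   [unconditioned shift]
  nosneloze (rule 3 does not apply)
  nosneloze → nosneloz   [apocope]
  giving Vedil nosneloz.
The other candidates each miss or misapply at least one Vedil change.

nosneloz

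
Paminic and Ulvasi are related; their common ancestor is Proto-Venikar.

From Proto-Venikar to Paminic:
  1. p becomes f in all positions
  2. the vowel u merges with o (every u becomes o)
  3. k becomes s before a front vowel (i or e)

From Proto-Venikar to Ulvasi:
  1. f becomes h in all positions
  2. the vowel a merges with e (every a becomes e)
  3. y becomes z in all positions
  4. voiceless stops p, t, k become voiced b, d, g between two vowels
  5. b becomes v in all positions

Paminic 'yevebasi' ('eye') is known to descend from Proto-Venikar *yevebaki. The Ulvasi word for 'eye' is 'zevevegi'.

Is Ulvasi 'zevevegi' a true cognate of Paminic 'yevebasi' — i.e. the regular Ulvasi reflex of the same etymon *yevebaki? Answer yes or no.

Derive the expected Ulvasi reflex of *yevebaki:
Ulvasi: start from *yevebaki.
  rule 1: no change — yevebaki
  rule 2 (vowel merger): yevebaki → yevebeki
  rule 3 (unconditioned shift): yevebeki → zevebeki
  rule 4 (intervocalic voicing): zevebeki → zevebegi
  rule 5 (unconditioned shift): zevebegi → zevevegi
  ⇒ Ulvasi zevevegi
Ulvasi 'zevevegi' matches the regular reflex exactly, so the pair is cognate.

yes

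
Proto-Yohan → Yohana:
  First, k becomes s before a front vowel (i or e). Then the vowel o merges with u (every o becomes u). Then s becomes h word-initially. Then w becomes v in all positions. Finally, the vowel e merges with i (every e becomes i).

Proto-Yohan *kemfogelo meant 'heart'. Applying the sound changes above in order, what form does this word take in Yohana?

himfugilu

Yohana: *kemfogelo > semfogelo > semfugelu > hemfugelu > himfugilu  (by palatalisation, vowel merger, debuccalisation, vowel merger)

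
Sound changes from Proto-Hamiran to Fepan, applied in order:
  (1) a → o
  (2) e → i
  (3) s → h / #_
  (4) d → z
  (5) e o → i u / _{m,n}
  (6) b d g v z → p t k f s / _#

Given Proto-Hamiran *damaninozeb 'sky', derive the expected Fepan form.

zumuninozip

Fepan: *damaninozeb > domoninozeb > domoninozib > zomoninozib > zumuninozib > zumuninozip  (by vowel merger, vowel merger, unconditioned shift, pre-nasal raising, final devoicing)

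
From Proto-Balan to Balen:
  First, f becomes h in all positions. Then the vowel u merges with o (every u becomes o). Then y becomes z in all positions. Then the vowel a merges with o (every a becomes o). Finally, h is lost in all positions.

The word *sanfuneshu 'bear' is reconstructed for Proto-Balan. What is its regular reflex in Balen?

Balen: *sanfuneshu > sanhuneshu > sanhonesho > sonhonesho > sononeso  (by unconditioned shift, vowel merger, vowel merger, h-loss)

sononeso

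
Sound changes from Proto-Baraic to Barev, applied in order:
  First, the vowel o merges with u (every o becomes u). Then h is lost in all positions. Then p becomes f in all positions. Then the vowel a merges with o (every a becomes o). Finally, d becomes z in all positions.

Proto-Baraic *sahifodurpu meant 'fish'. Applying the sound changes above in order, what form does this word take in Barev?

Barev: *sahifodurpu
  sahifodurpu → sahifudurpu   [vowel merger]
  sahifudurpu → saifudurpu   [h-loss]
  saifudurpu → saifudurfu   [unconditioned shift]
  saifudurfu → soifudurfu   [vowel merger]
  soifudurfu → soifuzurfu   [unconditioned shift]
  giving Barev soifuzurfu.

soifuzurfu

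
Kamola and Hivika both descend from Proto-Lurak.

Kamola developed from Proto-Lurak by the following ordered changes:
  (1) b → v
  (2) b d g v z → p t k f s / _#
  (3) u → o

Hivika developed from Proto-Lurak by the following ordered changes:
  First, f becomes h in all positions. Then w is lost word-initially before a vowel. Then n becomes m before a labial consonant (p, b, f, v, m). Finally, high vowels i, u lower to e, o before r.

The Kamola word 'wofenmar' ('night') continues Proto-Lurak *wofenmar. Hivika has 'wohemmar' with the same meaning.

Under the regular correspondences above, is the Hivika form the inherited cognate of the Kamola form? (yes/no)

no

Derive the expected Hivika reflex of *wofenmar:
Hivika: *wofenmar > wohenmar > ohenmar > ohemmar  (by unconditioned shift, glide loss, nasal place assimilation)
The regular Hivika reflex would be 'ohemmar', but the attested form is 'wohemmar'. The correspondence is irregular, so they are not cognates (the Hivika form has a different source).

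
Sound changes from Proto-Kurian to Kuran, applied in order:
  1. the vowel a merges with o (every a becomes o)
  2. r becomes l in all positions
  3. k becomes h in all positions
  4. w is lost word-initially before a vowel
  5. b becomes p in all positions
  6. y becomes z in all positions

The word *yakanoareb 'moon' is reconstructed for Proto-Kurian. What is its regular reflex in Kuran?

zohonoolep

Kuran: *yakanoareb > yokonooreb > yokonooleb > yohonooleb > yohonoolep > zohonoolep  (by vowel merger, unconditioned shift, unconditioned shift, unconditioned shift, unconditioned shift)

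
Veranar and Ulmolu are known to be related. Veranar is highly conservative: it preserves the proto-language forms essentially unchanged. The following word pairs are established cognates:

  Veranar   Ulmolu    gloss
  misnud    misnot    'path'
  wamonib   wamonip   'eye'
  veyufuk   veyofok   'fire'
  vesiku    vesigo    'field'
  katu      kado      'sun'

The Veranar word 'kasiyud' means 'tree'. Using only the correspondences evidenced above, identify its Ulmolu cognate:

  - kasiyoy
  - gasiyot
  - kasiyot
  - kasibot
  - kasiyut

kasiyot

misnud ~ misnot, veyufuk ~ veyofok — Veranar u corresponds to Ulmolu o after a consonant, before a consonant other than r, m, n, p, b, f, v.
misnud ~ misnot — Veranar d corresponds to Ulmolu t word-finally.
Applying these to Veranar 'kasiyud':
  kasiyud → kasiyod   (u→o after a consonant, before a consonant other than r, m, n, p, b, f, v)
  kasiyod → kasiyot   (d→t word-finally)
So the Ulmolu cognate is 'kasiyot'.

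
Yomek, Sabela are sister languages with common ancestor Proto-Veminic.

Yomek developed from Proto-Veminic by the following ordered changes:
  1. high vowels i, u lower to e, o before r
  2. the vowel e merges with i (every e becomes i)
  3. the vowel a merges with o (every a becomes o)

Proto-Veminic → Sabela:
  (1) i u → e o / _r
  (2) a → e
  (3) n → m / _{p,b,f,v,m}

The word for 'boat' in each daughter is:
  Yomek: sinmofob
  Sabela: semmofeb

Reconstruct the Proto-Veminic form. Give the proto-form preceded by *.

Position 2: Yomek has i, Sabela has e. Taking the neighbouring segments as reconstructed: Yomek i could go back to *e or *i; Sabela e could go back to *a or *e — the one source consistent with every daughter is *e.
Position 7: Yomek has o, Sabela has e. Taking the neighbouring segments as reconstructed: Yomek o could go back to *a or *o; Sabela e could go back to *a or *e — the one source consistent with every daughter is *a.
Continuing position by position gives *senmofab; check it forward:
Yomek: *senmofab > sinmofab > sinmofob  (by vowel merger, vowel merger)
Sabela: *senmofab > senmofeb > semmofeb  (by vowel merger, nasal place assimilation)
*senmofab is the unique common source.

*senmofab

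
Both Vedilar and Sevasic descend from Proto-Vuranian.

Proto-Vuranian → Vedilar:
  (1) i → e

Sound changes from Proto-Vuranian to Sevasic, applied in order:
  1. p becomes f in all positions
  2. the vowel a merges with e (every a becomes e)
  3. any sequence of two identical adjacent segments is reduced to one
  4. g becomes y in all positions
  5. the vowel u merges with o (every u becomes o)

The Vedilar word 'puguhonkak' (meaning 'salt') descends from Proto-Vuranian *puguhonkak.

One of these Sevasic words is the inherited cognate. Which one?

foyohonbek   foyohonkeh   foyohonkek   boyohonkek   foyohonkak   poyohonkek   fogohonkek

foyohonkek

Sevasic: *puguhonkak
  puguhonkak → fuguhonkak   [unconditioned shift]
  fuguhonkak → fuguhonkek   [vowel merger]
  fuguhonkek (rule 3 does not apply)
  fuguhonkek → fuyuhonkek   [unconditioned shift]
  fuyuhonkek → foyohonkek   [vowel merger]
  giving Sevasic foyohonkek.
The other candidates each miss or misapply at least one Sevasic change.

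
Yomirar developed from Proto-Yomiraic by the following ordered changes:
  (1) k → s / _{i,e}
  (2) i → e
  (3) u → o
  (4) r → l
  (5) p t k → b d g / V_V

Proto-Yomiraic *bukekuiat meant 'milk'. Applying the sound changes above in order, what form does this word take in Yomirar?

Yomirar: start from *bukekuiat.
  rule 1 (palatalisation): bukekuiat → busekuiat
  rule 2 (vowel merger): busekuiat → busekueat
  rule 3 (vowel merger): busekueat → bosekoeat
  rule 4: no change — bosekoeat
  rule 5 (intervocalic voicing): bosekoeat → bosegoeat
  ⇒ Yomirar bosegoeat

bosegoeat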